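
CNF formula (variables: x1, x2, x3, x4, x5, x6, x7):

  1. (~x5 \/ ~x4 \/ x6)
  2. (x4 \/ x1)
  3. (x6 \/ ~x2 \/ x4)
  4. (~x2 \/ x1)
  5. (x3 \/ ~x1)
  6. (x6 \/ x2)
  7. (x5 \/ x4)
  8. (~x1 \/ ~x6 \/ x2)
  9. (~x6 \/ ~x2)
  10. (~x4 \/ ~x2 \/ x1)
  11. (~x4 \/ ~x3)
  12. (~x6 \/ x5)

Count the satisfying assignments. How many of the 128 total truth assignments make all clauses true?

2

Satisfying assignments:
  x1=0 x2=0 x3=0 x4=1 x5=1 x6=1 x7=0
  x1=0 x2=0 x3=0 x4=1 x5=1 x6=1 x7=1
Count: 2.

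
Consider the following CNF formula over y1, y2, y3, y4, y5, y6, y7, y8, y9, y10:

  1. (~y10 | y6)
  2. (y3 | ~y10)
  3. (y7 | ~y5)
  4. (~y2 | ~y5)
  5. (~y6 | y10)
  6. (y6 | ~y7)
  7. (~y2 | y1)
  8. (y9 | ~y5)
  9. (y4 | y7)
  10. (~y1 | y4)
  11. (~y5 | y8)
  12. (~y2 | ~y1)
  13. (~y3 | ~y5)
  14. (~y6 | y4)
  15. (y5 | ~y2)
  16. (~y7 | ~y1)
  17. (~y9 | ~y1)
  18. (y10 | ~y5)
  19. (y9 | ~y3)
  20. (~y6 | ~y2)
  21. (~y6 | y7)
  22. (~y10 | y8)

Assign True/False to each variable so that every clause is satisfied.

y1=False, y2=False, y3=True, y4=True, y5=False, y6=False, y7=False, y8=True, y9=True, y10=False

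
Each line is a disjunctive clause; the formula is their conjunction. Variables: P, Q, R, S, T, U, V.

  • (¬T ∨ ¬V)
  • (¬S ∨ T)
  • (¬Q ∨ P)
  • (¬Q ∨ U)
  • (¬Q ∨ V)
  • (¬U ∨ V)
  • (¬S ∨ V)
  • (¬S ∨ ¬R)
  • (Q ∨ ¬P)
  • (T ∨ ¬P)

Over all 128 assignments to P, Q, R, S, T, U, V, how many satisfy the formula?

8

Case analysis on Q and V:
  Q=1, V=1: a clause becomes empty — 0.
  Q=1, V=0: a clause becomes empty — 0.
  Q=0, V=1: remaining (P,R,S,T,U) ∈ {(0,0,0,0,0); (0,0,0,0,1); (0,1,0,0,0); (0,1,0,0,1)} — 4.
  Q=0, V=0: remaining (P,R,S,T,U) ∈ {(0,0,0,0,0); (0,0,0,1,0); (0,1,0,0,0); (0,1,0,1,0)} — 4.
Total: 0 + 0 + 4 + 4 = 8.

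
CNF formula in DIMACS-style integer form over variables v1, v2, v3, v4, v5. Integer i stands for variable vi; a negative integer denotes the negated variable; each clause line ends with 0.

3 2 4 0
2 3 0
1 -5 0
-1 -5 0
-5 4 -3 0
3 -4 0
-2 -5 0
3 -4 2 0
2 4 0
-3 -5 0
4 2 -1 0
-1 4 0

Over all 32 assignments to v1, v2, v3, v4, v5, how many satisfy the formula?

6

The models are:
  v1=0 v2=0 v3=1 v4=1 v5=0
  v1=0 v2=1 v3=0 v4=0 v5=0
  v1=0 v2=1 v3=1 v4=0 v5=0
  v1=0 v2=1 v3=1 v4=1 v5=0
  v1=1 v2=0 v3=1 v4=1 v5=0
  v1=1 v2=1 v3=1 v4=1 v5=0
Count: 6.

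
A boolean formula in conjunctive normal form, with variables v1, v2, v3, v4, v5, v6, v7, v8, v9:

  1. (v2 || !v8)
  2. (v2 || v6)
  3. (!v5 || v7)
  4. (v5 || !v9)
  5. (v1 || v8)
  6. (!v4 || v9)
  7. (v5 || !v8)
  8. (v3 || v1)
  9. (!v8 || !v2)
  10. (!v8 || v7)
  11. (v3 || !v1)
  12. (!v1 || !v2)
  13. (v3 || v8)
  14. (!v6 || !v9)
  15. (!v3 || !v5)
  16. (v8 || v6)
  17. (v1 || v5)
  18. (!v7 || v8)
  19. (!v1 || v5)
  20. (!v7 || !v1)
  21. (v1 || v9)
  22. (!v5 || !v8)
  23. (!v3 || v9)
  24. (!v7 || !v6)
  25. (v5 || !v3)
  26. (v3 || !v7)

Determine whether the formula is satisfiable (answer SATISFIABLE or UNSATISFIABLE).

v8 = True:
  propagation gives v2=True; an empty clause results — contradiction.
v8 = False:
  propagation gives v1=True, v3=True, v2=False, v6=True; an empty clause results — contradiction.
Every branch closes, so no satisfying assignment exists.

UNSATISFIABLE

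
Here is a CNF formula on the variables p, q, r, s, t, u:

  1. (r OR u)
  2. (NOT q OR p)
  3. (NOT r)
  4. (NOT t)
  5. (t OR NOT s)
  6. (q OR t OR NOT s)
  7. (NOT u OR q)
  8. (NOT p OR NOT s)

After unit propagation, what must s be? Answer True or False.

(NOT r) is a unit clause: r = False.
(u OR r): since r = False, the clause reduces to (u). u = True.
(NOT t) stands alone — t = False.
From (NOT s OR t) and t = False: s = False.

False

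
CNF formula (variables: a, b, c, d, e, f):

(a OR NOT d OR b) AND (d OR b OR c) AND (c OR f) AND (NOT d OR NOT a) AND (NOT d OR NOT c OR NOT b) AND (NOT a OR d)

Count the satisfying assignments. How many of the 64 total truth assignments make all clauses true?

12

Split on d, then a.
  d=T, a=T: a clause becomes empty — 0.
  d=T, a=F: remaining (b,c,e,f) ∈ {(T,F,F,T); (T,F,T,T)} — 2.
  d=F, a=T: a clause becomes empty — 0.
  d=F, a=F: e free; 5 ways for (b,c,f) × 2^1 = 10.
Total: 0 + 2 + 0 + 10 = 12.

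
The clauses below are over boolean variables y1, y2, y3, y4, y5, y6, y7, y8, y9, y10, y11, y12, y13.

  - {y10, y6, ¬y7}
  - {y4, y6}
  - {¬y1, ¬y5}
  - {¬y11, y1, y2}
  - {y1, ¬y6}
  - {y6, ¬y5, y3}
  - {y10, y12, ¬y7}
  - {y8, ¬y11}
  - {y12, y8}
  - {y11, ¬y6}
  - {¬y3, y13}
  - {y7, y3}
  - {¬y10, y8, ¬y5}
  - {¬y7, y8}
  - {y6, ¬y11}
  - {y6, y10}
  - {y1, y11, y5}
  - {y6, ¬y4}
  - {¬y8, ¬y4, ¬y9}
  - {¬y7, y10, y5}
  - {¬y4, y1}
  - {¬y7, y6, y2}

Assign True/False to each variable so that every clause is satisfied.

y1 = True, y2 = True, y3 = True, y4 = True, y5 = False, y6 = True, y7 = False, y8 = True, y9 = False, y10 = False, y11 = True, y12 = True, y13 = True

Check each clause:
  1. {y10, ¬y7, y6} — ¬y7 is true.
  2. {y6, y4} — y4 is true.
  3. {¬y1, ¬y5} — ¬y5 is true.
  4. {y2, ¬y11, y1} — y1 is true.
  5. {¬y6, y1} — y1 is true.
  6. {¬y5, y3, y6} — y3 is true.
  7. {¬y7, y10, y12} — ¬y7 is true.
  8. {¬y11, y8} — y8 is true.
  9. {y12, y8} — y8 is true.
  10. {y11, ¬y6} — y11 is true.
  11. {y13, ¬y3} — y13 is true.
  12. {y3, y7} — y3 is true.
  13. {¬y5, y8, ¬y10} — y8 is true.
  14. {¬y7, y8} — y8 is true.
  15. {y6, ¬y11} — y6 is true.
  16. {y6, y10} — y6 is true.
  17. {y5, y1, y11} — y1 is true.
  18. {¬y4, y6} — y6 is true.
  19. {¬y8, ¬y4, ¬y9} — ¬y9 is true.
  20. {y10, ¬y7, y5} — ¬y7 is true.
  21. {y1, ¬y4} — y1 is true.
  22. {y2, ¬y7, y6} — ¬y7 is true.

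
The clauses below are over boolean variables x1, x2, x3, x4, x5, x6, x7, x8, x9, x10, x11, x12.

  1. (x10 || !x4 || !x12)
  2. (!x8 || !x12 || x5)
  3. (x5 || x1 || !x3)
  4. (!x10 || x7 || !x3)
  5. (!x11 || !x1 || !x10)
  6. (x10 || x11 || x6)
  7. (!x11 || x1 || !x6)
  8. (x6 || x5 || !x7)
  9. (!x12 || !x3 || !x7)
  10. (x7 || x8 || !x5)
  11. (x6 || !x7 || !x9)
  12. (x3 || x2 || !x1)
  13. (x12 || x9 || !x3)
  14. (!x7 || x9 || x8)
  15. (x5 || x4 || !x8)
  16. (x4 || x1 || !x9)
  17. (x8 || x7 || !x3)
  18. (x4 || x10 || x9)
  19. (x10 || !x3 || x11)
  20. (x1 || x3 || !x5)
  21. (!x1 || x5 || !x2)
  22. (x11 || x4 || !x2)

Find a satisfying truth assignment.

Branch on x1: take x1 = True.
The remaining clauses are satisfied by x2 = True, x3 = False, x4 = True, x5 = True, x6 = False, x7 = False, x8 = True, x9 = False, x10 = True, x11 = False, x12 = True.

x1=True, x2=True, x3=False, x4=True, x5=True, x6=False, x7=False, x8=True, x9=False, x10=True, x11=False, x12=True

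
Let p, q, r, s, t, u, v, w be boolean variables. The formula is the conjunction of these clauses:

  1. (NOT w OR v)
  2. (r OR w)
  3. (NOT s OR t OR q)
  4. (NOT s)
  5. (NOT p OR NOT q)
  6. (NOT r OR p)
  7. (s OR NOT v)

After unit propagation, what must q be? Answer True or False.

(NOT s) is a unit clause: s = False.
From (NOT v OR s) and s = False: v = False.
(v OR NOT w): since v = False, the clause reduces to (NOT w). w = False.
In (r OR w), w is now false; r must hold, so r = True.
From (NOT r OR p) and r = True: p = True.
In (NOT q OR NOT p), NOT p is now false; NOT q must hold, so q = False.

False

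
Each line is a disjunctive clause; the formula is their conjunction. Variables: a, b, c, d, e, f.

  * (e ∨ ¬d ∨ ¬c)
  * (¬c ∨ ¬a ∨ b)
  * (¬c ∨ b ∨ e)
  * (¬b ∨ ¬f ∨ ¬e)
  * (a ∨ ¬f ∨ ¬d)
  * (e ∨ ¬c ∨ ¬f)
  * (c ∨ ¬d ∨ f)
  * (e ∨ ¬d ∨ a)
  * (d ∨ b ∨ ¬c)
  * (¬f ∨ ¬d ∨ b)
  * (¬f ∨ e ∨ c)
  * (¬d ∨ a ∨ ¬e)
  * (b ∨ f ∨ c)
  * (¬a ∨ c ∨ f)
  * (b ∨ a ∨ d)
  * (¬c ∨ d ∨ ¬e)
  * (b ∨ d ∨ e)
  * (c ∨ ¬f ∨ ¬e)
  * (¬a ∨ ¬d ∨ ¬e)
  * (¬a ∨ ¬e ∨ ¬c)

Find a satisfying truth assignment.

a=1, b=1, c=1, d=0, e=0, f=0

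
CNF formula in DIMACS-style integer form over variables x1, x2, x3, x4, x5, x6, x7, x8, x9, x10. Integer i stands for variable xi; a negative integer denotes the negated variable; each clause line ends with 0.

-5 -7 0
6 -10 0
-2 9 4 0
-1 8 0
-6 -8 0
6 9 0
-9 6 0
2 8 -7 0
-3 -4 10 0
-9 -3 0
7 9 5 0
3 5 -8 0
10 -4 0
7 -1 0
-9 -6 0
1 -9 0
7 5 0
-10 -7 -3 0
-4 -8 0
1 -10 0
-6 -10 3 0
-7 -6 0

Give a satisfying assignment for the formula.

x1=F, x2=F, x3=F, x4=F, x5=T, x6=T, x7=F, x8=F, x9=F, x10=F

Branch on x1: take x1 = False.
  then x9 is forced to False.
  then x6 is forced to True.
  then x8 is forced to False.
  then x10 is forced to False.
  then x4 is forced to False.
  then x2 is forced to False.
  then x7 is forced to False.
  then x5 is forced to True.
x3 is now unconstrained; take x3 = False.
Check each clause:
  1. (NOT x5 OR NOT x7) — NOT x7 is true.
  2. (NOT x10 OR x6) — NOT x10 is true.
  3. (x9 OR x4 OR NOT x2) — NOT x2 is true.
  4. (NOT x1 OR x8) — NOT x1 is true.
  5. (NOT x6 OR NOT x8) — NOT x8 is true.
  6. (x6 OR x9) — x6 is true.
  7. (NOT x9 OR x6) — x6 is true.
  8. (x2 OR NOT x7 OR x8) — NOT x7 is true.
  9. (x10 OR NOT x3 OR NOT x4) — NOT x4 is true.
  10. (NOT x3 OR NOT x9) — NOT x3 is true.
  11. (x5 OR x9 OR x7) — x5 is true.
  12. (x3 OR NOT x8 OR x5) — NOT x8 is true.
  13. (x10 OR NOT x4) — NOT x4 is true.
  14. (NOT x1 OR x7) — NOT x1 is true.
  15. (NOT x9 OR NOT x6) — NOT x9 is true.
  16. (NOT x9 OR x1) — NOT x9 is true.
  17. (x5 OR x7) — x5 is true.
  18. (NOT x3 OR NOT x7 OR NOT x10) — NOT x7 is true.
  19. (NOT x8 OR NOT x4) — NOT x8 is true.
  20. (x1 OR NOT x10) — NOT x10 is true.
  21. (x3 OR NOT x6 OR NOT x10) — NOT x10 is true.
  22. (NOT x7 OR NOT x6) — NOT x7 is true.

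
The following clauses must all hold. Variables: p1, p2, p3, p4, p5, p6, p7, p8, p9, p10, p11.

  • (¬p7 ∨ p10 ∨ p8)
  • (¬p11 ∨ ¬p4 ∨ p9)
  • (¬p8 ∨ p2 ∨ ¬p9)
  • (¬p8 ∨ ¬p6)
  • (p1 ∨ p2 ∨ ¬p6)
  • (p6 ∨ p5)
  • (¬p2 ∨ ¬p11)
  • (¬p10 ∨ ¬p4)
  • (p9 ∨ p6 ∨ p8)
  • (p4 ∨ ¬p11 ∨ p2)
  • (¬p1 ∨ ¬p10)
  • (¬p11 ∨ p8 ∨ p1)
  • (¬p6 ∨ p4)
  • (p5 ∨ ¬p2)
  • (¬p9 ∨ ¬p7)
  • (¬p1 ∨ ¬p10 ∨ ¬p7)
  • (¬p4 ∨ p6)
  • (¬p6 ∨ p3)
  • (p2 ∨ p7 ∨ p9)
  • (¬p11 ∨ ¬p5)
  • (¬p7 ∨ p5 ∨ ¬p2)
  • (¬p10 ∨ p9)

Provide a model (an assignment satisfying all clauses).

p3 occurs only positively in the remaining clauses — set p3 = True.
Pure literal: p11 appears only negated; assign p11 = False.
Try p1 = True.
  then p10 is forced to False.
Set p2 = False and propagate.
For the remaining variables, p4 = False, p5 = True, p6 = False, p7 = True, p8 = True, p9 = False works.

p1=True, p2=False, p3=True, p4=False, p5=True, p6=False, p7=True, p8=True, p9=False, p10=False, p11=False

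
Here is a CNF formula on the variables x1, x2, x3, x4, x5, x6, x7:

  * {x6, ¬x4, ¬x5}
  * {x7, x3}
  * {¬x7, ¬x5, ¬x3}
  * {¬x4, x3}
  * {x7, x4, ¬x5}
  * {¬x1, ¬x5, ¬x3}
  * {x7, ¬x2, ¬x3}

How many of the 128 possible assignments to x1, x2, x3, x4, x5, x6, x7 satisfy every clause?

Split on x3, then x5.
  x3=T, x5=T: remaining (x1,x2,x4,x6,x7) ∈ {(F,F,T,T,F)} — 1.
  x3=T, x5=F: x1, x4, x6 free; 3 ways for (x2,x7) × 2^3 = 24.
  x3=F, x5=T: forces x4=F; x7=T; x1, x2, x6 free → 2^3 = 8.
  x3=F, x5=F: forces x4=F; x7=T; x1, x2, x6 free → 2^3 = 8.
Total: 1 + 24 + 8 + 8 = 41.

41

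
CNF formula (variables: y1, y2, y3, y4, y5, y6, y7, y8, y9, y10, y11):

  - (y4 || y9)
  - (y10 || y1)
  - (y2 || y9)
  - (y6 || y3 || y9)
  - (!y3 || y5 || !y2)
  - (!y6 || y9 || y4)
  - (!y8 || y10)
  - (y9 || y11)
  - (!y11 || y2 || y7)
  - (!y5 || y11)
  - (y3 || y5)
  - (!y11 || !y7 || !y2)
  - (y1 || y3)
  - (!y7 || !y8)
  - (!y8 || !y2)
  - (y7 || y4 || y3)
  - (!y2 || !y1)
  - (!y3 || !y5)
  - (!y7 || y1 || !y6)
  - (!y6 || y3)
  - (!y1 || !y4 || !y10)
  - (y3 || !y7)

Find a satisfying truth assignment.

Pure literal: y8 appears only negated; assign y8 = False.
Pure literal: y9 appears only positively; assign y9 = True.
Try y1 = True.
  then y2 is forced to False.
Branch on y3: take y3 = True.
  then y5 is forced to False.
The remaining clauses are satisfied by y4 = True, y6 = False, y7 = True, y10 = False, y11 = True.
Every clause has at least one true literal under this assignment.
Check each clause:
  1. (y4 || y9) — y9 is true.
  2. (y1 || y10) — y1 is true.
  3. (y9 || y2) — y9 is true.
  4. (y6 || y3 || y9) — y9 is true.
  5. (!y3 || !y2 || y5) — !y2 is true.
  6. (!y6 || y4 || y9) — y9 is true.
  7. (y10 || !y8) — !y8 is true.
  8. (y11 || y9) — y9 is true.
  9. (y7 || !y11 || y2) — y7 is true.
  10. (!y5 || y11) — y11 is true.
  11. (y5 || y3) — y3 is true.
  12. (!y2 || !y7 || !y11) — !y2 is true.
  13. (y3 || y1) — y1 is true.
  14. (!y8 || !y7) — !y8 is true.
  15. (!y8 || !y2) — !y8 is true.
  16. (y3 || y4 || y7) — y3 is true.
  17. (!y2 || !y1) — !y2 is true.
  18. (!y5 || !y3) — !y5 is true.
  19. (!y6 || y1 || !y7) — y1 is true.
  20. (y3 || !y6) — !y6 is true.
  21. (!y10 || !y4 || !y1) — !y10 is true.
  22. (y3 || !y7) — y3 is true.

y1 = True, y2 = False, y3 = True, y4 = True, y5 = False, y6 = False, y7 = True, y8 = False, y9 = True, y10 = False, y11 = True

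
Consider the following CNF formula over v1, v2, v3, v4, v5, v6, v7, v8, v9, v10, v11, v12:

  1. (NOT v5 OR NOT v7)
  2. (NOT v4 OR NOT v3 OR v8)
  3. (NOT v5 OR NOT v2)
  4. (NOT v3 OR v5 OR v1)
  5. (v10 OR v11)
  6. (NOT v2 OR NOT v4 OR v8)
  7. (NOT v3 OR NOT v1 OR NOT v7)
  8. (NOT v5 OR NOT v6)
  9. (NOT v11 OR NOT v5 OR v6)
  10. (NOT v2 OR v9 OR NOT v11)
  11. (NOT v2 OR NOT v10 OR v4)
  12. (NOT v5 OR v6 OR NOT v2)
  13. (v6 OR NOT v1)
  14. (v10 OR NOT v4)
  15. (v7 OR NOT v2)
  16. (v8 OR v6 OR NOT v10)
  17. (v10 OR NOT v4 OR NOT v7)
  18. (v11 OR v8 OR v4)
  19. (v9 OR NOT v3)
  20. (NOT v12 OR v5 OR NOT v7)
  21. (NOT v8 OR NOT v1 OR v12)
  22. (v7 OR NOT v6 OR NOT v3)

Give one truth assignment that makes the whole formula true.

Pure literal: v2 appears only negated; assign v2 = False.
v3 occurs only negated in the remaining clauses — set v3 = False.
Set v1 = True and propagate.
  then v6 is forced to True.
  then v5 is forced to False.
Branch on v4: take v4 = False.
Set v7 = False and propagate.
The remaining clauses are satisfied by v8 = False, v9 = False, v10 = False, v11 = True, v12 = True.
Every clause has at least one true literal under this assignment.

v1=1, v2=0, v3=0, v4=0, v5=0, v6=1, v7=0, v8=0, v9=0, v10=0, v11=1, v12=1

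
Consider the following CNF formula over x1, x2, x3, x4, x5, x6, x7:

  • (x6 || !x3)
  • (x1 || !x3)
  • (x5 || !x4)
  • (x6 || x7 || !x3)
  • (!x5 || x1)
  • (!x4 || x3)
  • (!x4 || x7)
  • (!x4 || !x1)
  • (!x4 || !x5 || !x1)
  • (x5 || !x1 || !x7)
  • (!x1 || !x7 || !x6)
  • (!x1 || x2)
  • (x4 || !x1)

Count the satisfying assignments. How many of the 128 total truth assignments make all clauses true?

8

Case analysis on x1 and x4:
  x1=T, x4=T: a clause becomes empty — 0.
  x1=T, x4=F: a clause becomes empty — 0.
  x1=F, x4=T: a clause becomes empty — 0.
  x1=F, x4=F: forces x3=F; x5=F; x2, x6, x7 free → 2^3 = 8.
Total: 0 + 0 + 0 + 8 = 8.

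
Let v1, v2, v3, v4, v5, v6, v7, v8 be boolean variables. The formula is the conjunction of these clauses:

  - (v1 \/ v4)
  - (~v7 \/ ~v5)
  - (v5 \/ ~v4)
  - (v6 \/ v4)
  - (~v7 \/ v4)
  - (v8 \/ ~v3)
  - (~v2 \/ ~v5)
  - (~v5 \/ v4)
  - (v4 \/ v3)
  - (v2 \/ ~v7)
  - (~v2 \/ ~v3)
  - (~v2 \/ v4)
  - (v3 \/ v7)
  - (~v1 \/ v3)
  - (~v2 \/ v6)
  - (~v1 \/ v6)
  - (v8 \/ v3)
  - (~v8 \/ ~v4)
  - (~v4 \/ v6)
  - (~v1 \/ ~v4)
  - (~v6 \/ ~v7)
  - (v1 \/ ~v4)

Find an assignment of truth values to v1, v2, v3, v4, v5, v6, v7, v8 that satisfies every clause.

Branch on v1: take v1 = True.
  then v3 is forced to True.
  then v8 is forced to True.
  then v2 is forced to False.
  then v7 is forced to False.
  then v6 is forced to True.
  then v4 is forced to False.
  then v5 is forced to False.

v1 = T, v2 = F, v3 = T, v4 = F, v5 = F, v6 = T, v7 = F, v8 = T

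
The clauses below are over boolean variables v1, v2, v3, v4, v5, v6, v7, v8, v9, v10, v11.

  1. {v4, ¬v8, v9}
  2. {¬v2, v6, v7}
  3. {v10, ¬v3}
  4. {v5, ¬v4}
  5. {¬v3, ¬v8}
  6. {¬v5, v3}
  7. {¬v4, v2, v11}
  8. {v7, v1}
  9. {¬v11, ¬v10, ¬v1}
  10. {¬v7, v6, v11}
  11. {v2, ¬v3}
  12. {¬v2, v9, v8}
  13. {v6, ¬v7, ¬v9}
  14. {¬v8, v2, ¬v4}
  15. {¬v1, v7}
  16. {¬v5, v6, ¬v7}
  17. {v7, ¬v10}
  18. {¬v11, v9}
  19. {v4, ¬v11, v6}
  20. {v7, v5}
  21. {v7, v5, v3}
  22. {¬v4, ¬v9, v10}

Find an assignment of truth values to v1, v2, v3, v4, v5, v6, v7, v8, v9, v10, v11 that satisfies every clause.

v1 = 0, v2 = 1, v3 = 0, v4 = 0, v5 = 0, v6 = 1, v7 = 1, v8 = 1, v9 = 1, v10 = 0, v11 = 1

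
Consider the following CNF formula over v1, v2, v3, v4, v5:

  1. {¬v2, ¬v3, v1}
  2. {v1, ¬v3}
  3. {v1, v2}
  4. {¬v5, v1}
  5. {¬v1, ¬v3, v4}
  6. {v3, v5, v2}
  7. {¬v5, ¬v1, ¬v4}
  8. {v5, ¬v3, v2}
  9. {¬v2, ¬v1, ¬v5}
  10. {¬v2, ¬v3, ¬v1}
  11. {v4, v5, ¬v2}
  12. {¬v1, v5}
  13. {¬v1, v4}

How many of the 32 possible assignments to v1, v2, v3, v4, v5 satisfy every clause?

1

The models are:
  v1=F v2=T v3=F v4=T v5=F
Count: 1.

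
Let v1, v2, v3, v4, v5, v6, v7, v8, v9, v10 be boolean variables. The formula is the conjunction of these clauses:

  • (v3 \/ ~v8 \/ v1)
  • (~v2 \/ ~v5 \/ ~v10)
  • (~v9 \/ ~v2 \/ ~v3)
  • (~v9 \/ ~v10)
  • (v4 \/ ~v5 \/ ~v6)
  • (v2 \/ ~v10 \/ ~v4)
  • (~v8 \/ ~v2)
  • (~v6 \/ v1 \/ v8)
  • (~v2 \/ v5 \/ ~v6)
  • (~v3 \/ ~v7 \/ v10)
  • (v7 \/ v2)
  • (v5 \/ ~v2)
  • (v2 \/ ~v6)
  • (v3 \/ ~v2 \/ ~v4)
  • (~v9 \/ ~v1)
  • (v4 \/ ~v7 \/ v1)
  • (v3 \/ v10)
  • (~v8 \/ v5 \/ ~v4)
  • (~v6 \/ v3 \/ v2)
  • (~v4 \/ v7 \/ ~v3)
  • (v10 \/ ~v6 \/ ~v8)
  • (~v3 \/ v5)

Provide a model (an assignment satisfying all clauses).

v1=True  v2=False  v3=False  v4=False  v5=True  v6=False  v7=True  v8=False  v9=False  v10=True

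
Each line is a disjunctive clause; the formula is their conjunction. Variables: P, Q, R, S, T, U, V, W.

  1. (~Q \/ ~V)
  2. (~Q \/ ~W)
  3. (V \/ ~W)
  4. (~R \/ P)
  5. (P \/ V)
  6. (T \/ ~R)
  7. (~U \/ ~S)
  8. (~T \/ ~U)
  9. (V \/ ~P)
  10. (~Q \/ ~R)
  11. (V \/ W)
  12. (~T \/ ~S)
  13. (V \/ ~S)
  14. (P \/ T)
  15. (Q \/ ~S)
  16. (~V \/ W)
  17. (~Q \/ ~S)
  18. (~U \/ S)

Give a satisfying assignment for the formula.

P = T  Q = F  R = F  S = F  T = F  U = F  V = T  W = T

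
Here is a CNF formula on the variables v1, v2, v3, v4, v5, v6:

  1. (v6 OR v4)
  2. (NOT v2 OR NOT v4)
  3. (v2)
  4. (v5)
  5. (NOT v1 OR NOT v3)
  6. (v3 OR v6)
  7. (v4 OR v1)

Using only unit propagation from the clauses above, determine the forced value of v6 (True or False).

True

(v2) is a unit clause: v2 = True.
(NOT v4 OR NOT v2) with v2 = True leaves only NOT v4, so v4 = False.
(v6 OR v4) with v4 = False leaves only v6, so v6 = True.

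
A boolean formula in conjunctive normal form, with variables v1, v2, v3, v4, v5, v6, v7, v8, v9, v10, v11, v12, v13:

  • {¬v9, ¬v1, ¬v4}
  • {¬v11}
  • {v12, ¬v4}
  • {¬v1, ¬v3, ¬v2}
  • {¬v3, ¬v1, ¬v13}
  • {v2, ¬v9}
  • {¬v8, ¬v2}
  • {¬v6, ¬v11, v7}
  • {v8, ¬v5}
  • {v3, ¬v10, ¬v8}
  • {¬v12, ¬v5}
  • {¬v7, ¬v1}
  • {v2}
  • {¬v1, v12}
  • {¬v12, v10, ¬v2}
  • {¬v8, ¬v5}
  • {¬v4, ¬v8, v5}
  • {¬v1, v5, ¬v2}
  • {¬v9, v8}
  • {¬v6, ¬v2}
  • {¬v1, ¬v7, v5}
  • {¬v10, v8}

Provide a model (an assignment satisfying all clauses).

v1 = F  v2 = T  v3 = T  v4 = F  v5 = F  v6 = F  v7 = F  v8 = F  v9 = F  v10 = F  v11 = F  v12 = F  v13 = F

Check each clause:
  1. {¬v9, ¬v1, ¬v4} — ¬v4 is true.
  2. {¬v11} — ¬v11 is true.
  3. {¬v4, v12} — ¬v4 is true.
  4. {¬v2, ¬v3, ¬v1} — ¬v1 is true.
  5. {¬v13, ¬v3, ¬v1} — ¬v13 is true.
  6. {v2, ¬v9} — v2 is true.
  7. {¬v8, ¬v2} — ¬v8 is true.
  8. {¬v6, v7, ¬v11} — ¬v6 is true.
  9. {v8, ¬v5} — ¬v5 is true.
  10. {¬v8, v3, ¬v10} — ¬v8 is true.
  11. {¬v5, ¬v12} — ¬v5 is true.
  12. {¬v7, ¬v1} — ¬v7 is true.
  13. {v2} — v2 is true.
  14. {¬v1, v12} — ¬v1 is true.
  15. {¬v12, v10, ¬v2} — ¬v12 is true.
  16. {¬v5, ¬v8} — ¬v8 is true.
  17. {v5, ¬v4, ¬v8} — ¬v8 is true.
  18. {v5, ¬v1, ¬v2} — ¬v1 is true.
  19. {v8, ¬v9} — ¬v9 is true.
  20. {¬v6, ¬v2} — ¬v6 is true.
  21. {¬v1, v5, ¬v7} — ¬v7 is true.
  22. {¬v10, v8} — ¬v10 is true.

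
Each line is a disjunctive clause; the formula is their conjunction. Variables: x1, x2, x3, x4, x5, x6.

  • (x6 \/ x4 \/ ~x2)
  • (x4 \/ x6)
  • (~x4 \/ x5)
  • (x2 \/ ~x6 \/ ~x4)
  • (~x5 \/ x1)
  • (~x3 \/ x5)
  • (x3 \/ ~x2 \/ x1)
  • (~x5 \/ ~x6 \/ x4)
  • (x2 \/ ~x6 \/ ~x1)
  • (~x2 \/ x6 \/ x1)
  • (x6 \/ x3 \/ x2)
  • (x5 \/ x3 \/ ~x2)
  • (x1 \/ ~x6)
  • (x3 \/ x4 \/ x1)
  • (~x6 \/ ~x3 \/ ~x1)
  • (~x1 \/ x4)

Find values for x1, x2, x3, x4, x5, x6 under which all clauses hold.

x1=T, x2=T, x3=F, x4=T, x5=T, x6=F

Try x1 = True.
  then x4 is forced to True.
  then x5 is forced to True.
Set x2 = True and propagate.
Set x3 = False and propagate.
x6 is now unconstrained; take x6 = False.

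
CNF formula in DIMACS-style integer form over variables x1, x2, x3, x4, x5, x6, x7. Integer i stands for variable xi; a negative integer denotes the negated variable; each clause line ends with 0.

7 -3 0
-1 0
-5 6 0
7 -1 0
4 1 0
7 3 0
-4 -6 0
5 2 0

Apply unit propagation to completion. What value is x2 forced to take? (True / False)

True

(NOT x1) is a unit clause: x1 = False.
(x1 OR x4): since x1 = False, the clause reduces to (x4). x4 = True.
From (NOT x6 OR NOT x4) and x4 = True: x6 = False.
From (NOT x5 OR x6) and x6 = False: x5 = False.
In (x2 OR x5), x5 is now false; x2 must hold, so x2 = True.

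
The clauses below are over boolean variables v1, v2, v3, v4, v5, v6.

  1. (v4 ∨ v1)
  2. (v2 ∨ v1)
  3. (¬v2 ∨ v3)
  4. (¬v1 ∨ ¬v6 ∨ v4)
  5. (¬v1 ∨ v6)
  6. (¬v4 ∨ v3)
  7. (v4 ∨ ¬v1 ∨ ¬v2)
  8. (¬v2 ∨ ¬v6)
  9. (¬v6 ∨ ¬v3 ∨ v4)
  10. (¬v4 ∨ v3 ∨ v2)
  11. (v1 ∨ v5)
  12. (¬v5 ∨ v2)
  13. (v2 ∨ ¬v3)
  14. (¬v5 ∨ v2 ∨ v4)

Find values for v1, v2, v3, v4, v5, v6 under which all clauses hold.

v1=F, v2=T, v3=T, v4=T, v5=T, v6=F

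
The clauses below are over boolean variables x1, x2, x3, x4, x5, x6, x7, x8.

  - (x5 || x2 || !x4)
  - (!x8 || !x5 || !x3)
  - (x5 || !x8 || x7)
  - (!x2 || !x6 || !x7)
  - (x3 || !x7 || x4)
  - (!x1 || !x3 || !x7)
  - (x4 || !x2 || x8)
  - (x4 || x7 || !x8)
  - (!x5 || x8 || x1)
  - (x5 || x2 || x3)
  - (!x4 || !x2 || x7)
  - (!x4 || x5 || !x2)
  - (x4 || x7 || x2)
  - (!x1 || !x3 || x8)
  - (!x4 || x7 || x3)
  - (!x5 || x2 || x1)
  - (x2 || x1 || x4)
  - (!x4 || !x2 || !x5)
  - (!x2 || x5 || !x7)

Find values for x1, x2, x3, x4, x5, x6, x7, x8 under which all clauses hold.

x1=True, x2=False, x3=False, x4=True, x5=True, x6=True, x7=True, x8=True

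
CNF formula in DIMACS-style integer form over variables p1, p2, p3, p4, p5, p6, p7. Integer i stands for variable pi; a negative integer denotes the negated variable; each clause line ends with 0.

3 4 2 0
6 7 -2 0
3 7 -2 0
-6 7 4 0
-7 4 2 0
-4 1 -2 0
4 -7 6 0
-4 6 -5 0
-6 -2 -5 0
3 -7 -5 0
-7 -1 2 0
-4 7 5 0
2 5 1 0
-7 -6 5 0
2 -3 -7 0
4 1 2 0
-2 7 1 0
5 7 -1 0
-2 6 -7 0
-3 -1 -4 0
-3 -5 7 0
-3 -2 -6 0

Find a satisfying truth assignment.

p1 = T  p2 = F  p3 = F  p4 = T  p5 = T  p6 = T  p7 = F

Branch on p1: take p1 = True.
Set p2 = False and propagate.
  then p7 is forced to False.
  then p5 is forced to True.
  then p3 is forced to False.
  then p4 is forced to True.
  then p6 is forced to True.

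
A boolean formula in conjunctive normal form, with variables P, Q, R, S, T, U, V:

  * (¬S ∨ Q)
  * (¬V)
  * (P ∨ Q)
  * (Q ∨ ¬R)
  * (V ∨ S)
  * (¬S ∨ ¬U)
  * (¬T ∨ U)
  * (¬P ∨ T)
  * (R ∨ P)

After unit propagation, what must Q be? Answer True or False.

(¬V) stands alone — V = False.
In (S ∨ V), V is now false; S must hold, so S = True.
In (¬S ∨ Q), ¬S is now false; Q must hold, so Q = True.

True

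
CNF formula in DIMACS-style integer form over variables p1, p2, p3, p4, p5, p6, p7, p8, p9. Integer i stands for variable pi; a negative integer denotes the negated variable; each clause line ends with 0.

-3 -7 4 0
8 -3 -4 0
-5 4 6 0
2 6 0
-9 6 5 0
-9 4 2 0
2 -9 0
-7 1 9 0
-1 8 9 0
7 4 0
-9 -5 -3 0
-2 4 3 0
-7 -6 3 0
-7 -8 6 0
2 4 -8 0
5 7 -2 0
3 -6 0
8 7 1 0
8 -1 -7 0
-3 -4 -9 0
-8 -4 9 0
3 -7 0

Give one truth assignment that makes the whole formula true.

p1=True, p2=True, p3=False, p4=True, p5=True, p6=False, p7=False, p8=True, p9=True

Check each clause:
  1. (~p7 | p4 | ~p3) — ~p7 is true.
  2. (~p4 | p8 | ~p3) — p8 is true.
  3. (~p5 | p6 | p4) — p4 is true.
  4. (p2 | p6) — p2 is true.
  5. (~p9 | p5 | p6) — p5 is true.
  6. (~p9 | p4 | p2) — p2 is true.
  7. (p2 | ~p9) — p2 is true.
  8. (~p7 | p9 | p1) — p1 is true.
  9. (~p1 | p8 | p9) — p8 is true.
  10. (p7 | p4) — p4 is true.
  11. (~p3 | ~p5 | ~p9) — ~p3 is true.
  12. (p3 | p4 | ~p2) — p4 is true.
  13. (p3 | ~p6 | ~p7) — ~p7 is true.
  14. (~p7 | p6 | ~p8) — ~p7 is true.
  15. (p4 | ~p8 | p2) — p2 is true.
  16. (~p2 | p5 | p7) — p5 is true.
  17. (p3 | ~p6) — ~p6 is true.
  18. (p8 | p7 | p1) — p8 is true.
  19. (p8 | ~p7 | ~p1) — p8 is true.
  20. (~p3 | ~p9 | ~p4) — ~p3 is true.
  21. (~p4 | ~p8 | p9) — p9 is true.
  22. (p3 | ~p7) — ~p7 is true.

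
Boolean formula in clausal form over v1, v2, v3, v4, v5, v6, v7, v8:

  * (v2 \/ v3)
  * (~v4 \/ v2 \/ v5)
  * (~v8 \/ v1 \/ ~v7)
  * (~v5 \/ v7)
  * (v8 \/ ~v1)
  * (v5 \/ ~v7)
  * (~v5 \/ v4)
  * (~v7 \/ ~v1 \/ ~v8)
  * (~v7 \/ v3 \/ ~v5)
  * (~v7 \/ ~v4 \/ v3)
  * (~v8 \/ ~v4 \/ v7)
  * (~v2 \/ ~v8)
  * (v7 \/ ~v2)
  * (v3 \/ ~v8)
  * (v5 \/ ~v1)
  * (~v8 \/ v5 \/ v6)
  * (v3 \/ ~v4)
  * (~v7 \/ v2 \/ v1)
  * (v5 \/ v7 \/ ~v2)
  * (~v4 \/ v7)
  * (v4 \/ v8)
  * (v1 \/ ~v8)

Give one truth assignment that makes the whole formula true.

v3 occurs only positively in the remaining clauses — set v3 = True.
Try v1 = False.
  then v8 is forced to False.
  then v4 is forced to True.
  then v7 is forced to True.
  then v5 is forced to True.
  then v2 is forced to True.
v6 is now unconstrained; take v6 = False.
Every clause has at least one true literal under this assignment.

v1 = False, v2 = True, v3 = True, v4 = True, v5 = True, v6 = False, v7 = True, v8 = False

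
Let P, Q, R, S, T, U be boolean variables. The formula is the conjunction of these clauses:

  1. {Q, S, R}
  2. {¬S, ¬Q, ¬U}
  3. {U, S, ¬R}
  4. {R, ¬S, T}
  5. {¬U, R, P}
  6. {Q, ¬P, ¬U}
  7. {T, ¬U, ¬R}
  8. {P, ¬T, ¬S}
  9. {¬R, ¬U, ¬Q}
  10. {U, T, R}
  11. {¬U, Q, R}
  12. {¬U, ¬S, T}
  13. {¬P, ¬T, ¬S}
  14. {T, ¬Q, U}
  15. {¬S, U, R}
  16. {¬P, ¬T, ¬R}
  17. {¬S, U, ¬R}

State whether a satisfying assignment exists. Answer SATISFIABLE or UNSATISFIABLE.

SATISFIABLE

Try P = True.
Try Q = True.
The remaining clauses are satisfied by R = False, S = False, T = False, U = True.
So P=True, Q=True, R=False, S=False, T=False, U=True is a satisfying assignment.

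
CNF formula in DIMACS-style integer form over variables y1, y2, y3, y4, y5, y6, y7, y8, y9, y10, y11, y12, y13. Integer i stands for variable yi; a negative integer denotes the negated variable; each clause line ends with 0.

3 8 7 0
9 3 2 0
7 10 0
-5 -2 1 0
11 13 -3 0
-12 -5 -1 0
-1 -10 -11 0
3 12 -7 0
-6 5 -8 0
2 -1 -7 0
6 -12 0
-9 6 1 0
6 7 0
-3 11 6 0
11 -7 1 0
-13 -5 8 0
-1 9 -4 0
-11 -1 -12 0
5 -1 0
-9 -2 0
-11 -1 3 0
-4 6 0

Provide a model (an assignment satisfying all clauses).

Branch on y1: take y1 = False.
The remaining clauses are satisfied by y2 = True, y3 = True, y4 = True, y5 = False, y6 = True, y7 = True, y8 = False, y9 = False, y10 = False, y11 = True, y12 = False, y13 = False.

y1 = F, y2 = T, y3 = T, y4 = T, y5 = F, y6 = T, y7 = T, y8 = F, y9 = F, y10 = F, y11 = T, y12 = F, y13 = F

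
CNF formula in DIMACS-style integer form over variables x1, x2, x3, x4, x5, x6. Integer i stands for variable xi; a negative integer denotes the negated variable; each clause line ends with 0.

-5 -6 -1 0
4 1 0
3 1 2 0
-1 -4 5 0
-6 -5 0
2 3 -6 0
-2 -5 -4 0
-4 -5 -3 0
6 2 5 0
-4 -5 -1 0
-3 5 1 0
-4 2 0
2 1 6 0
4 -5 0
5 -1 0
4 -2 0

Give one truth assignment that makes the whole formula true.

x1=0  x2=1  x3=0  x4=1  x5=0  x6=1

Check each clause:
  1. (~x6 \/ ~x5 \/ ~x1) — ~x5 is true.
  2. (x4 \/ x1) — x4 is true.
  3. (x3 \/ x2 \/ x1) — x2 is true.
  4. (~x4 \/ x5 \/ ~x1) — ~x1 is true.
  5. (~x5 \/ ~x6) — ~x5 is true.
  6. (x3 \/ ~x6 \/ x2) — x2 is true.
  7. (~x4 \/ ~x5 \/ ~x2) — ~x5 is true.
  8. (~x4 \/ ~x3 \/ ~x5) — ~x5 is true.
  9. (x6 \/ x5 \/ x2) — x2 is true.
  10. (~x5 \/ ~x1 \/ ~x4) — ~x5 is true.
  11. (~x3 \/ x1 \/ x5) — ~x3 is true.
  12. (~x4 \/ x2) — x2 is true.
  13. (x6 \/ x1 \/ x2) — x2 is true.
  14. (x4 \/ ~x5) — ~x5 is true.
  15. (~x1 \/ x5) — ~x1 is true.
  16. (~x2 \/ x4) — x4 is true.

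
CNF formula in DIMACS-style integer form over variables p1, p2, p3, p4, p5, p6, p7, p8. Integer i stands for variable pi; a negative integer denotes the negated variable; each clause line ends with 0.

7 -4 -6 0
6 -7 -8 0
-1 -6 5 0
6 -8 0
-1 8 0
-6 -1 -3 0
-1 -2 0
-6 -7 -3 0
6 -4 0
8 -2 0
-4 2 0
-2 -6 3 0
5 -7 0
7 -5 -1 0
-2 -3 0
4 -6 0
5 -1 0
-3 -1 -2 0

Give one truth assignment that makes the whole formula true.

p1=False  p2=False  p3=True  p4=False  p5=True  p6=False  p7=False  p8=False

p1 occurs only negated in the remaining clauses — set p1 = False.
Branch on p2: take p2 = False.
  then p4 is forced to False.
  then p6 is forced to False.
  then p8 is forced to False.
For the remaining variables, p3 = True, p5 = True, p7 = False works.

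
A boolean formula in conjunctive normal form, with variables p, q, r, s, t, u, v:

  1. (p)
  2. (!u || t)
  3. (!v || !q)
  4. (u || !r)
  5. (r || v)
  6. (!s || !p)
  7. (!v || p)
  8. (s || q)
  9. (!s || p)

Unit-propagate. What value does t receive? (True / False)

True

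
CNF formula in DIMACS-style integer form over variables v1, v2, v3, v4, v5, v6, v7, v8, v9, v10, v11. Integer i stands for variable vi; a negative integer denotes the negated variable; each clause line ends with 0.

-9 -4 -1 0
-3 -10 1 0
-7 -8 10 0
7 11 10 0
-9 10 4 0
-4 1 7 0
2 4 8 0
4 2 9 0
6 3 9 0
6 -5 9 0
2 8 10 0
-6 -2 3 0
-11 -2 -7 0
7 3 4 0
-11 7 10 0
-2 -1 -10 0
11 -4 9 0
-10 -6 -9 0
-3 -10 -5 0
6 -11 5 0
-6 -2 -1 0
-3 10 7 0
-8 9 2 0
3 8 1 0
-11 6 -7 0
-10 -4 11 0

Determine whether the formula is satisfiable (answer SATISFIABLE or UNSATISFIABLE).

Branch on v1: take v1 = True.
Set v2 = False and propagate.
The remaining clauses are satisfied by v3 = False, v4 = False, v5 = False, v6 = False, v7 = True, v8 = True, v9 = True, v10 = True, v11 = False.
So v1 = T  v2 = F  v3 = F  v4 = F  v5 = F  v6 = F  v7 = T  v8 = T  v9 = T  v10 = T  v11 = F is a satisfying assignment.

SATISFIABLE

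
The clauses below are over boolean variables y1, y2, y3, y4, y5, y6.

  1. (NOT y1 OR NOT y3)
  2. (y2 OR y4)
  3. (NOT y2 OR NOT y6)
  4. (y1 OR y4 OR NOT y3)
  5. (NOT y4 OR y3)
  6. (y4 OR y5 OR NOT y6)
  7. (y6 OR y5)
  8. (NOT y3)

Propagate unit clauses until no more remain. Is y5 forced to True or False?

True

(NOT y3) stands alone — y3 = False.
From (y3 OR NOT y4) and y3 = False: y4 = False.
(y4 OR y2): since y4 = False, the clause reduces to (y2). y2 = True.
(NOT y2 OR NOT y6): since y2 = True, the clause reduces to (NOT y6). y6 = False.
From (y5 OR y6) and y6 = False: y5 = True.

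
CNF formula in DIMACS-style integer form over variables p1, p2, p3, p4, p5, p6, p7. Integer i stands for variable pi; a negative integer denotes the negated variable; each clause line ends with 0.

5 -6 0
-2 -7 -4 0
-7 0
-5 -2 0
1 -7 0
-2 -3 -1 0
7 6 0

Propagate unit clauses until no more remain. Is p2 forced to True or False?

(¬p7) is a unit clause: p7 = False.
(p7 ∨ p6): since p7 = False, the clause reduces to (p6). p6 = True.
(¬p6 ∨ p5) with p6 = True leaves only p5, so p5 = True.
In (¬p2 ∨ ¬p5), ¬p5 is now false; ¬p2 must hold, so p2 = False.

False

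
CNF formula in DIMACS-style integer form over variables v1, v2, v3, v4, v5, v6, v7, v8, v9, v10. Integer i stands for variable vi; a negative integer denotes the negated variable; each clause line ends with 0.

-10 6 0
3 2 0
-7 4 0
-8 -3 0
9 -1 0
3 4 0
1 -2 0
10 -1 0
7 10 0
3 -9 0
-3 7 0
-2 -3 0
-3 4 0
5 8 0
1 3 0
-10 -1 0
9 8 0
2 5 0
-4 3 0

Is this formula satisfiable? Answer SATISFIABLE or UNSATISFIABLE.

SATISFIABLE

v5 occurs only positively in the remaining clauses — set v5 = True.
Branch on v1: take v1 = False.
  then v2 is forced to False.
  then v3 is forced to True.
  then v8 is forced to False.
  then v7 is forced to True.
  then v4 is forced to True.
  then v9 is forced to True.
For the remaining variables, v6 = False, v10 = False works.
Every clause has at least one true literal under this assignment.
So v1 = F, v2 = F, v3 = T, v4 = T, v5 = T, v6 = F, v7 = T, v8 = F, v9 = T, v10 = F is a satisfying assignment.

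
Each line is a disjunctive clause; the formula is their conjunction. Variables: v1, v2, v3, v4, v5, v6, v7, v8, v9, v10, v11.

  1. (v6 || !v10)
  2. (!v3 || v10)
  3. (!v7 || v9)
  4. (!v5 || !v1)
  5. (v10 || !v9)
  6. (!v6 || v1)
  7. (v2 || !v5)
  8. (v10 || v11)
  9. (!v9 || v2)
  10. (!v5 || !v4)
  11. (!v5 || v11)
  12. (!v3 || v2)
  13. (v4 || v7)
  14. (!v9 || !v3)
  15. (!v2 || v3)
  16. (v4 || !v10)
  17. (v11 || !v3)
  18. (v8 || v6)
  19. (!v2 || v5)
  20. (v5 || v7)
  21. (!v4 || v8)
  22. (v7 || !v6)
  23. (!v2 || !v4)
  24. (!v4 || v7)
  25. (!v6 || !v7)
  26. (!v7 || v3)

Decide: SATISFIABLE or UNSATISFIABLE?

UNSATISFIABLE

v7 = True:
  propagation gives v9=True, v10=True, v6=True; an empty clause results — contradiction.
v7 = False:
  propagation gives v4=True; an empty clause results — contradiction.
Every branch closes, so no satisfying assignment exists.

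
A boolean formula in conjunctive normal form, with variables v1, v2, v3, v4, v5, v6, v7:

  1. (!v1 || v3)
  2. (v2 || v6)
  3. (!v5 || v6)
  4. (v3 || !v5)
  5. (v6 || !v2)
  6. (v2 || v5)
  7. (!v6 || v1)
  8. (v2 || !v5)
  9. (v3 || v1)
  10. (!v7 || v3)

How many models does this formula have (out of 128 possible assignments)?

Split on v2, then v3.
  v2=T, v3=T: forces v1=T; v6=T; v4, v5, v7 free → 2^3 = 8.
  v2=T, v3=F: a clause becomes empty — 0.
  v2=F, v3=T: a clause becomes empty — 0.
  v2=F, v3=F: a clause becomes empty — 0.
Total: 8 + 0 + 0 + 0 = 8.

8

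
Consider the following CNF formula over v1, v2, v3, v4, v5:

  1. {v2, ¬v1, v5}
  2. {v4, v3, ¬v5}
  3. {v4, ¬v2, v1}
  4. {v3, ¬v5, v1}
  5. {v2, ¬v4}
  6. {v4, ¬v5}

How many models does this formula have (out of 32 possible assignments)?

Split on v4, then v5.
  v4=T, v5=T: remaining (v1,v2,v3) ∈ {(F,T,T); (T,T,F); (T,T,T)} — 3.
  v4=T, v5=F: remaining (v1,v2,v3) ∈ {(F,T,F); (F,T,T); (T,T,F); (T,T,T)} — 4.
  v4=F, v5=T: a clause becomes empty — 0.
  v4=F, v5=F: remaining (v1,v2,v3) ∈ {(F,F,F); (F,F,T); (T,T,F); (T,T,T)} — 4.
Total: 3 + 4 + 0 + 4 = 11.

11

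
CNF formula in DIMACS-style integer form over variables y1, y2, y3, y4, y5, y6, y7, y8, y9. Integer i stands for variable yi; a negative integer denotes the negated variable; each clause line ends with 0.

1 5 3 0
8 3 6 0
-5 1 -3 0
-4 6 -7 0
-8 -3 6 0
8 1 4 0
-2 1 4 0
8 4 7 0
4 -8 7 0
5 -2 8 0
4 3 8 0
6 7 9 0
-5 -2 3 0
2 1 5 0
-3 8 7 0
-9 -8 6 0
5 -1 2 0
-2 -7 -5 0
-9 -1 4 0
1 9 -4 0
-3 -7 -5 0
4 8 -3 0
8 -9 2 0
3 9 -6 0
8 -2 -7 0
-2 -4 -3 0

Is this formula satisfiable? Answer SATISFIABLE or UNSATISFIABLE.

Set y1 = True and propagate.
The remaining clauses are satisfied by y2 = True, y3 = False, y4 = True, y5 = False, y6 = True, y7 = True, y8 = True, y9 = True.
So y1=1, y2=1, y3=0, y4=1, y5=0, y6=1, y7=1, y8=1, y9=1 is a satisfying assignment.

SATISFIABLE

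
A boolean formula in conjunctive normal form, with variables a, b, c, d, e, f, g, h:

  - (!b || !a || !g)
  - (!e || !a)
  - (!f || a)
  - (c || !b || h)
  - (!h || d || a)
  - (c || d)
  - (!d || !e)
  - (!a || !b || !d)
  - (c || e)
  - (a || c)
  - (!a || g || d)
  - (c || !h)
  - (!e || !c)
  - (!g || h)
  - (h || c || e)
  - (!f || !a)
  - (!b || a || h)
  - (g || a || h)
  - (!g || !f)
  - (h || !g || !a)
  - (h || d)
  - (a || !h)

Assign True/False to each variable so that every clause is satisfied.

a=T, b=F, c=T, d=F, e=F, f=F, g=T, h=T

b occurs only negated in the remaining clauses — set b = False.
f occurs only negated in the remaining clauses — set f = False.
Try a = True.
  then e is forced to False.
  then c is forced to True.
Branch on d: take d = False.
  then g is forced to True.
  then h is forced to True.
Every clause has at least one true literal under this assignment.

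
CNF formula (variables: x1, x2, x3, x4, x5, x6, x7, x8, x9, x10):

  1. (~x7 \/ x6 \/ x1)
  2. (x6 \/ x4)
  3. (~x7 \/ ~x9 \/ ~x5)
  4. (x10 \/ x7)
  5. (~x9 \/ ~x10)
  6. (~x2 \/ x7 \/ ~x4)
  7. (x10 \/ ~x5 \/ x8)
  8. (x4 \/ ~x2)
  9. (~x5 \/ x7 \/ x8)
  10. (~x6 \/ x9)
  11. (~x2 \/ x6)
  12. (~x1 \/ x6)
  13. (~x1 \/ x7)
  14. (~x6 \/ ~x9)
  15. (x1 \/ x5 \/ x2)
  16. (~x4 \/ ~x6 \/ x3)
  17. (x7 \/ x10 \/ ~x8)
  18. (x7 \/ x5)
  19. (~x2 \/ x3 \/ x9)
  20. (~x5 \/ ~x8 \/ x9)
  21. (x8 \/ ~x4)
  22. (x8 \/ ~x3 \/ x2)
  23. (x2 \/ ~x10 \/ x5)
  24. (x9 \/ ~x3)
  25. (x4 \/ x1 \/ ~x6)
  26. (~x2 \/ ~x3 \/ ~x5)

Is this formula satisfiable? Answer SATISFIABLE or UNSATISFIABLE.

x2 = True:
  propagation gives x4=True, x7=True, x6=True, x9=True; an empty clause results — contradiction.
x2 = False:
  x5 = True:
    x6 = True:
      propagation gives x9=True; contradiction.
    x6 = False:
      propagation gives x4=True, x1=False, x7=False; contradiction.
  x5 = False:
    propagation gives x1=True, x6=True, x9=True; an empty clause results — contradiction.
Every branch closes, so no satisfying assignment exists.

UNSATISFIABLE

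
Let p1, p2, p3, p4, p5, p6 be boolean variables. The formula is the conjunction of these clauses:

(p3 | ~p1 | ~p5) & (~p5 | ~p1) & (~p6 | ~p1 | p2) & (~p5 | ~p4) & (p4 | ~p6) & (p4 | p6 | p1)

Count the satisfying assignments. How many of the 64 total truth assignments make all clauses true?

18

Split on p1, then p4.
  p1=1, p4=1: p3 free; 3 ways for (p2,p5,p6) × 2^1 = 6.
  p1=1, p4=0: remaining (p2,p3,p5,p6) ∈ {(0,0,0,0); (0,1,0,0); (1,0,0,0); (1,1,0,0)} — 4.
  p1=0, p4=1: forces p5=0; p2, p3, p6 free → 2^3 = 8.
  p1=0, p4=0: a clause becomes empty — 0.
Total: 6 + 4 + 8 + 0 = 18.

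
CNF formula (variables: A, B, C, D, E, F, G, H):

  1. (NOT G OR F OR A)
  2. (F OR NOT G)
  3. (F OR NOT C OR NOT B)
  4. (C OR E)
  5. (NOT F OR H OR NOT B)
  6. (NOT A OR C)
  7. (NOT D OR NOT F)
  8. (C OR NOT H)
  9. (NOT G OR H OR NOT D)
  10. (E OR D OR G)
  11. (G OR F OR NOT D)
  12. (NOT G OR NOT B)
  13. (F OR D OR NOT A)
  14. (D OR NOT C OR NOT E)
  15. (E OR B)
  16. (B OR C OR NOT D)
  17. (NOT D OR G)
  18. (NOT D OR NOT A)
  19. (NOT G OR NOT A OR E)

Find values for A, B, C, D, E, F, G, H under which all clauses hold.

A=False, B=True, C=False, D=False, E=True, F=False, G=False, H=False

Set A = False and propagate.
Branch on B: take B = True.
  then G is forced to False.
  then D is forced to False.
  then E is forced to True.
  then C is forced to False.
  then H is forced to False.
  then F is forced to False.
Every clause has at least one true literal under this assignment.
Check each clause:
  1. (NOT G OR F OR A) — NOT G is true.
  2. (F OR NOT G) — NOT G is true.
  3. (NOT C OR NOT B OR F) — NOT C is true.
  4. (E OR C) — E is true.
  5. (H OR NOT B OR NOT F) — NOT F is true.
  6. (C OR NOT A) — NOT A is true.
  7. (NOT F OR NOT D) — NOT F is true.
  8. (C OR NOT H) — NOT H is true.
  9. (NOT D OR H OR NOT G) — NOT G is true.
  10. (G OR E OR D) — E is true.
  11. (F OR NOT D OR G) — NOT D is true.
  12. (NOT B OR NOT G) — NOT G is true.
  13. (F OR D OR NOT A) — NOT A is true.
  14. (NOT E OR NOT C OR D) — NOT C is true.
  15. (E OR B) — B is true.
  16. (C OR NOT D OR B) — B is true.
  17. (NOT D OR G) — NOT D is true.
  18. (NOT D OR NOT A) — NOT D is true.
  19. (NOT A OR E OR NOT G) — NOT G is true.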